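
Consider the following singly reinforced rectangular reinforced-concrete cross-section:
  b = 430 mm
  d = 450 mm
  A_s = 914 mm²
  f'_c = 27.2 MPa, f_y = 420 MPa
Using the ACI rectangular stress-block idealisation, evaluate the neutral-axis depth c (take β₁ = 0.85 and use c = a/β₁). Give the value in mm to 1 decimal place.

c ≈ 45.4 mm

T = A_s f_y = 914 × 420 = 383880 N = 383.88 kN.
Setting C = 0.85 f'_c a b equal to T: a = 383880/(0.85 × 27.2 × 430) = 38.614 mm.
With β₁ = 0.85, c = a/β₁ = 38.614/0.85 = 45.4 mm.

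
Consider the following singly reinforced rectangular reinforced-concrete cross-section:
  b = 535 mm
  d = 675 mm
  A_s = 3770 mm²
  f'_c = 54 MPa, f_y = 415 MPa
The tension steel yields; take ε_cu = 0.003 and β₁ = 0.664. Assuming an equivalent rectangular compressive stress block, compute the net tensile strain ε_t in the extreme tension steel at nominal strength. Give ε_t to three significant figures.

ε_t ≈ 0.0181

a = A_s f_y/(0.85 f'_c b) = 63.71 mm.
β₁ = 0.664, so c = a/β₁ = 63.71/0.664 = 95.95 mm.
From the linear strain diagram with ε_cu = 0.003: ε_t = 0.003 (d − c)/c = 0.003 × (675 − 95.95)/95.95 = 0.0181.
Since ε_t ≥ 0.005, the section is tension-controlled.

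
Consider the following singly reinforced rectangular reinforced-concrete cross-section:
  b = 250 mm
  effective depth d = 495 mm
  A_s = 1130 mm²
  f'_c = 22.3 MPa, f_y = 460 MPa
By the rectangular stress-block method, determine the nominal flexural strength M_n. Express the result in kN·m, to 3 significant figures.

T = A_s f_y = 1130 × 460 = 519800 N = 519.8 kN.
From C = T: a = T/(0.85 f'_c b) = 519800/(0.85 × 22.3 × 250) = 109.69 mm.
M_n = T(d − a/2) = 519.8 kN × (495 − 54.845) mm = 228.79 kN·m.

M_n ≈ 229 kN·m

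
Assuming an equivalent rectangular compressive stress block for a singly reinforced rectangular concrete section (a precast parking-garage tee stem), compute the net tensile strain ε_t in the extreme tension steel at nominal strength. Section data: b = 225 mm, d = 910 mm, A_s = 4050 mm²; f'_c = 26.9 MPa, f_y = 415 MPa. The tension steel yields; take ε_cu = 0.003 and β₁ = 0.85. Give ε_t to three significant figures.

ε_t ≈ 0.00410

a = A_s f_y/(0.85 f'_c b) = 326.70 mm.
β₁ = 0.85, so c = a/β₁ = 326.70/0.85 = 384.35 mm.
From the linear strain diagram with ε_cu = 0.003: ε_t = 0.003 (d − c)/c = 0.003 × (910 − 384.35)/384.35 = 0.00410.
ε_t is between 0.004 and 0.005 — transition zone.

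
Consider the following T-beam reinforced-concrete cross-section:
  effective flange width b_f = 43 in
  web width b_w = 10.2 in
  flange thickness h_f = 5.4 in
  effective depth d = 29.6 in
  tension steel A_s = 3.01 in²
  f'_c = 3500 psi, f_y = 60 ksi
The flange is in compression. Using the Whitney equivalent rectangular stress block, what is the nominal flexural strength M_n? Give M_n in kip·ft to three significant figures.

Tension: T = A_s f_y = 3.01 × 60 = 180.6 kips.
Try a within the flange: a = T/(0.85 f'_c b_f) = 180.6/(0.85 × 3.5 × 43) = 1.412 in.
Since a = 1.412 ≤ h_f = 5.4 in, the stress block lies entirely in the flange; analyse as a rectangular beam of width b_f.
M_n = T(d − a/2) = 180.6 × (29.6 − 0.706) = 5218.3 kip·in.
M_n = 5218.3/12 = 434.86 kip·ft.

M_n ≈ 435 kip·ft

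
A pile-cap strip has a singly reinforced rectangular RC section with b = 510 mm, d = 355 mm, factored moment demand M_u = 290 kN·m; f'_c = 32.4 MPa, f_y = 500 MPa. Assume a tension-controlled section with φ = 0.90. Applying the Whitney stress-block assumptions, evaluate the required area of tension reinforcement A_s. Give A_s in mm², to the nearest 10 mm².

A_s ≈ 2020 mm²

M_n = M_u/φ = 290/0.90 = 322.222 kN·m.
With M_n = 0.85 f'_c a b (d − a/2), solve the quadratic for a:
a = d − √(d² − 2M_n/(0.85 f'_c b)) = 355 − √(355² − 2 × 322.222×10⁶/(0.85 × 32.4 × 510)) = 71.91 mm.
A_s = 0.85 f'_c a b / f_y = 0.85 × 32.4 × 71.91 × 510 / 500 = 2020.0 mm².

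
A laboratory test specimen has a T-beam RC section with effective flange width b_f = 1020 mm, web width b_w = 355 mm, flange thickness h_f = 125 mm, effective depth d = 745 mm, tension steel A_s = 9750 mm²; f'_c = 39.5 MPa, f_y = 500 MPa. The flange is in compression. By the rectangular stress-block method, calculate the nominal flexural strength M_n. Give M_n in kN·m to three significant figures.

Tension: T = A_s f_y = 9750 × 500 = 4875000 N.
Try a within the flange: a = T/(0.85 f'_c b_f) = 4875000/(0.85 × 39.5 × 1020) = 142.35 mm.
a = 142.35 > h_f = 125 mm: the block extends into the web. Split into flange-overhang and web parts.
C_f = 0.85 f'_c (b_f − b_w) h_f = 0.85 × 39.5 × (1020 − 355) × 125 = 2790922 N.
Remaining web compression depth: a_w = (T − C_f)/(0.85 f'_c b_w) = (4875000 − 2790922)/(0.85 × 39.5 × 355) = 174.85 mm.
M_n = C_f(d − h_f/2) + (T − C_f)(d − a_w/2) = 2790922 × (745 − 62.5) + 2084078 × (745 − 87.425) = 1904.80 + 1370.44 = 3275.24 × 10⁶ N·mm.
M_n = 3275.24 kN·m.

M_n ≈ 3280 kN·m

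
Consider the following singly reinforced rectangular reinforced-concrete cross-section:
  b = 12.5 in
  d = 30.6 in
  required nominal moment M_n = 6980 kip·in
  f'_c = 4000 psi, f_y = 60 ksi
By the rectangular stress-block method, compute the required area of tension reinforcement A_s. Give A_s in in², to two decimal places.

A_s ≈ 4.21 in²

From M_n = 0.85 f'_c a b (d − a/2):
a = d − √(d² − 2M_n/(0.85 f'_c b)) = 30.6 − √(30.6² − 2 × 6980/(0.85 × 4 × 12.5)) = 5.945 in.
A_s = 0.85 f'_c a b / f_y = 0.85 × 4 × 5.945 × 12.5 / 60 = 4.211 in².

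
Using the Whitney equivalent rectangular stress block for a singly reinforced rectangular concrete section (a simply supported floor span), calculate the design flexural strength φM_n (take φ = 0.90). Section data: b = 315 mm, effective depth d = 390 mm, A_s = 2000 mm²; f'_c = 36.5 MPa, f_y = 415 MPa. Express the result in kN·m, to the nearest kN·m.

φM_n ≈ 260 kN·m

T = A_s f_y = 2000 × 415 = 830000 N = 830 kN.
From C = T: a = T/(0.85 f'_c b) = 830000/(0.85 × 36.5 × 315) = 84.93 mm.
M_n = T(d − a/2) = 830 kN × (390 − 42.465) mm = 288.45 kN·m.
φM_n = 0.90 × 288.45 = 259.61 kN·m.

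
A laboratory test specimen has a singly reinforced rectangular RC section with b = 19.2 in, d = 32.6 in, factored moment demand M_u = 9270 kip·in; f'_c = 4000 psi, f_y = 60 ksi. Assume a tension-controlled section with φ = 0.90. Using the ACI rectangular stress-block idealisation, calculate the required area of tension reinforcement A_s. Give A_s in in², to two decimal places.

M_n = M_u/φ = 9270/0.90 = 10300 kip·in.
From M_n = 0.85 f'_c a b (d − a/2):
a = d − √(d² − 2M_n/(0.85 f'_c b)) = 32.6 − √(32.6² − 2 × 10300/(0.85 × 4 × 19.2)) = 5.265 in.
A_s = 0.85 f'_c a b / f_y = 0.85 × 4 × 5.265 × 19.2 / 60 = 5.728 in².

A_s ≈ 5.73 in²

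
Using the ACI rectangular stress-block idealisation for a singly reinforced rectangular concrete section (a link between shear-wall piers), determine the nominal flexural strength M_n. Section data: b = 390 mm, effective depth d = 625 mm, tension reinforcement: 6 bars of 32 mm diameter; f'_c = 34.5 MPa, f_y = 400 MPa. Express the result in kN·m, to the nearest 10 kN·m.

M_n ≈ 1040 kN·m

A_s = 6 × 804 = 4824 mm².
T = A_s f_y = 4824 × 400 = 1929600 N = 1929.6 kN.
From C = T: a = T/(0.85 f'_c b) = 1929600/(0.85 × 34.5 × 390) = 168.72 mm.
M_n = T(d − a/2) = 1929.6 kN × (625 − 84.36) mm = 1043.22 kN·m.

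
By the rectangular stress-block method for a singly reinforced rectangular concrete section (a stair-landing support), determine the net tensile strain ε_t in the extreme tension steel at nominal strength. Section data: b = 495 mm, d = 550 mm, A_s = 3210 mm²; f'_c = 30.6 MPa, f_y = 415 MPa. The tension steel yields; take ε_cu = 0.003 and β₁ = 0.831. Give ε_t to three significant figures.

a = A_s f_y/(0.85 f'_c b) = 103.47 mm.
β₁ = 0.831, so c = a/β₁ = 103.47/0.831 = 124.51 mm.
From the linear strain diagram with ε_cu = 0.003: ε_t = 0.003 (d − c)/c = 0.003 × (550 − 124.51)/124.51 = 0.0103.
Since ε_t ≥ 0.005, the section is tension-controlled.

ε_t ≈ 0.0103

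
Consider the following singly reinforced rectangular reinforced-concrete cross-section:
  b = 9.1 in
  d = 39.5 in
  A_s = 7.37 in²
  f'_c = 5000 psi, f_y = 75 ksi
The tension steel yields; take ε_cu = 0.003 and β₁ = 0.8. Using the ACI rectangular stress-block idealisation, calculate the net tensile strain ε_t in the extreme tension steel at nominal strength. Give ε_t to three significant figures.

ε_t ≈ 0.00363

a = A_s f_y/(0.85 f'_c b) = 14.292 in.
β₁ = 0.8, so c = a/β₁ = 14.292/0.8 = 17.865 in.
From the linear strain diagram with ε_cu = 0.003: ε_t = 0.003 (d − c)/c = 0.003 × (39.5 − 17.865)/17.865 = 0.00363.
ε_t < 0.004 — the section is over-reinforced for flexure under ACI limits.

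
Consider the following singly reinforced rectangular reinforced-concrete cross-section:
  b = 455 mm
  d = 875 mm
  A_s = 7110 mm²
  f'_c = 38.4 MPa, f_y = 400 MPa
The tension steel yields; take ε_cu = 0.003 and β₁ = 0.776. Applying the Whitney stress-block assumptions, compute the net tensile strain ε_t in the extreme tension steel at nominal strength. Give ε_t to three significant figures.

a = A_s f_y/(0.85 f'_c b) = 191.50 mm.
β₁ = 0.776, so c = a/β₁ = 191.50/0.776 = 246.78 mm.
From the linear strain diagram with ε_cu = 0.003: ε_t = 0.003 (d − c)/c = 0.003 × (875 − 246.78)/246.78 = 0.00764.
Since ε_t ≥ 0.005, the section is tension-controlled.

ε_t ≈ 0.00764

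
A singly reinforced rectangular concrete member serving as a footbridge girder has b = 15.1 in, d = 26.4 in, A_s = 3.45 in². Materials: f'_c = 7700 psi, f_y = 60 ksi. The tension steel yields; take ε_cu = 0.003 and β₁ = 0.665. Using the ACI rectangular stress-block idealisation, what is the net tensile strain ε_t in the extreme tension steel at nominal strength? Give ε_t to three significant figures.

ε_t ≈ 0.0221

a = A_s f_y/(0.85 f'_c b) = 2.095 in.
β₁ = 0.665, so c = a/β₁ = 2.095/0.665 = 3.150 in.
From the linear strain diagram with ε_cu = 0.003: ε_t = 0.003 (d − c)/c = 0.003 × (26.4 − 3.150)/3.150 = 0.0221.
Since ε_t ≥ 0.005, the section is tension-controlled.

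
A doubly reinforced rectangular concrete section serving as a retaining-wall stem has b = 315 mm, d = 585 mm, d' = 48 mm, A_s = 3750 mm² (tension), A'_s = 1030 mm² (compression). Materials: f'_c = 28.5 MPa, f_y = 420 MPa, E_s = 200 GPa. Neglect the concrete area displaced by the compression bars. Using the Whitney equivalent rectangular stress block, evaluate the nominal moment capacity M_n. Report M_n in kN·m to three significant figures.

M_n ≈ 815 kN·m

Assume both tension and compression steel yield.
Net tension couple steel: A_s − A'_s = 2720 mm².
a = (A_s − A'_s) f_y / (0.85 f'_c b) = 1142400/(0.85 × 28.5 × 315) = 149.71 mm.
c = a/β₁ = 149.71/0.846 = 176.96 mm; ε'_s = 0.003(c − d')/c = 0.0022 ≥ f_y/E_s = 0.0021, so compression steel does yield.
M_n = (A_s − A'_s) f_y (d − a/2) + A'_s f_y (d − d') = [1142400 × (585 − 74.855) + 432600 × (585 − 48)] × 10⁻⁶ = 582.79 + 232.31 = 815.10 kN·m.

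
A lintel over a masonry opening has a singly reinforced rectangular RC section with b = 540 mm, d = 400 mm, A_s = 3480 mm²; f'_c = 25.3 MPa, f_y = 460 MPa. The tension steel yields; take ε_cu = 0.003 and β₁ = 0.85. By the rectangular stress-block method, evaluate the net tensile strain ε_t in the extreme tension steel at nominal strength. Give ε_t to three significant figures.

ε_t ≈ 0.00440

a = A_s f_y/(0.85 f'_c b) = 137.85 mm.
β₁ = 0.85, so c = a/β₁ = 137.85/0.85 = 162.18 mm.
From the linear strain diagram with ε_cu = 0.003: ε_t = 0.003 (d − c)/c = 0.003 × (400 − 162.18)/162.18 = 0.00440.
ε_t is between 0.004 and 0.005 — transition zone.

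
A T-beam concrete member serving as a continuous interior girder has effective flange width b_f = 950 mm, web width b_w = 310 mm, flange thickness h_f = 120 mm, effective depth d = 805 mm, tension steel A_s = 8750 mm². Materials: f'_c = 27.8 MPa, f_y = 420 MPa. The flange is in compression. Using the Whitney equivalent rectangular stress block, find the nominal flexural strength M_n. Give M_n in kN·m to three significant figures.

M_n ≈ 2610 kN·m

Tension: T = A_s f_y = 8750 × 420 = 3675000 N.
Try a within the flange: a = T/(0.85 f'_c b_f) = 3675000/(0.85 × 27.8 × 950) = 163.71 mm.
a = 163.71 > h_f = 120 mm: the block extends into the web. Split into flange-overhang and web parts.
C_f = 0.85 f'_c (b_f − b_w) h_f = 0.85 × 27.8 × (950 − 310) × 120 = 1814784 N.
Remaining web compression depth: a_w = (T − C_f)/(0.85 f'_c b_w) = (3675000 − 1814784)/(0.85 × 27.8 × 310) = 253.94 mm.
M_n = C_f(d − h_f/2) + (T − C_f)(d − a_w/2) = 1814784 × (805 − 60) + 1860216 × (805 − 126.97) = 1352.01 + 1261.28 = 2613.29 × 10⁶ N·mm.
M_n = 2613.29 kN·m.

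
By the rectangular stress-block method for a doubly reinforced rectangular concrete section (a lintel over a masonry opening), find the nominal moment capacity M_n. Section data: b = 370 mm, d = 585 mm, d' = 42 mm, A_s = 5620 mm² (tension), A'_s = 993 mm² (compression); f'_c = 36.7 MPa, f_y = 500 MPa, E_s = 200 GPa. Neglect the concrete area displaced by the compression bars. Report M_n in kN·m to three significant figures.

Assume both tension and compression steel yield.
Net tension couple steel: A_s − A'_s = 4627 mm².
a = (A_s − A'_s) f_y / (0.85 f'_c b) = 2313500/(0.85 × 36.7 × 370) = 200.44 mm.
c = a/β₁ = 200.44/0.788 = 254.37 mm; ε'_s = 0.003(c − d')/c = 0.0025 ≥ f_y/E_s = 0.0025, so compression steel does yield.
M_n = (A_s − A'_s) f_y (d − a/2) + A'_s f_y (d − d') = [2313500 × (585 − 100.22) + 496500 × (585 − 42)] × 10⁻⁶ = 1121.54 + 269.60 = 1391.14 kN·m.

M_n ≈ 1390 kN·m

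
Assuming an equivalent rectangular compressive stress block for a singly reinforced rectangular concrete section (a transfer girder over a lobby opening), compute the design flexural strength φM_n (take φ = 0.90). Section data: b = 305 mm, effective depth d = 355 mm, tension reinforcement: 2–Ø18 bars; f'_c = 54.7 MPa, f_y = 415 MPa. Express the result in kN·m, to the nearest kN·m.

A_s = 2 × 254 = 508 mm².
T = A_s f_y = 508 × 415 = 210820 N = 210.82 kN.
From C = T: a = T/(0.85 f'_c b) = 210820/(0.85 × 54.7 × 305) = 14.87 mm.
M_n = T(d − a/2) = 210.82 kN × (355 − 7.435) mm = 73.27 kN·m.
φM_n = 0.90 × 73.27 = 65.94 kN·m.

φM_n ≈ 66 kN·m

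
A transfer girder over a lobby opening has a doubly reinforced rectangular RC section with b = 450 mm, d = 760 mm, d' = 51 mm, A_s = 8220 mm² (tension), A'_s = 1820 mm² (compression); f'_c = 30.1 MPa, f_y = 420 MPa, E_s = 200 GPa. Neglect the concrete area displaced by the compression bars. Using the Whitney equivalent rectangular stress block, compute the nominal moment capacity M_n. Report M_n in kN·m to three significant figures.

Assume both tension and compression steel yield.
Net tension couple steel: A_s − A'_s = 6400 mm².
a = (A_s − A'_s) f_y / (0.85 f'_c b) = 2688000/(0.85 × 30.1 × 450) = 233.47 mm.
c = a/β₁ = 233.47/0.835 = 279.60 mm; ε'_s = 0.003(c − d')/c = 0.0025 ≥ f_y/E_s = 0.0021, so compression steel does yield.
M_n = (A_s − A'_s) f_y (d − a/2) + A'_s f_y (d − d') = [2688000 × (760 − 116.735) + 764400 × (760 − 51)] × 10⁻⁶ = 1729.10 + 541.96 = 2271.06 kN·m.

M_n ≈ 2270 kN·m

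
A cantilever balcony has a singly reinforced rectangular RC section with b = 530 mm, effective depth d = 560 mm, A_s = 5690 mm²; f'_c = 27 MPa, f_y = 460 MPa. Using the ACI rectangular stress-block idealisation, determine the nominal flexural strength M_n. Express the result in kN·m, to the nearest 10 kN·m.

M_n ≈ 1180 kN·m

T = A_s f_y = 5690 × 460 = 2617400 N = 2617.4 kN.
From C = T: a = T/(0.85 f'_c b) = 2617400/(0.85 × 27 × 530) = 215.18 mm.
M_n = T(d − a/2) = 2617.4 kN × (560 − 107.59) mm = 1184.14 kN·m.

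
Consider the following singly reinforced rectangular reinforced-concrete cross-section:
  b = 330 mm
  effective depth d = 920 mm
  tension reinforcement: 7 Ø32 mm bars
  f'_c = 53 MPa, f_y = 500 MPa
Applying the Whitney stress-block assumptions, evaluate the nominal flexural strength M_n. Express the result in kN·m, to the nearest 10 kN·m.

A_s = 7 × 804 = 5628 mm².
T = A_s f_y = 5628 × 500 = 2814000 N = 2814 kN.
From C = T: a = T/(0.85 f'_c b) = 2814000/(0.85 × 53 × 330) = 189.28 mm.
M_n = T(d − a/2) = 2814 kN × (920 − 94.64) mm = 2322.56 kN·m.

M_n ≈ 2320 kN·m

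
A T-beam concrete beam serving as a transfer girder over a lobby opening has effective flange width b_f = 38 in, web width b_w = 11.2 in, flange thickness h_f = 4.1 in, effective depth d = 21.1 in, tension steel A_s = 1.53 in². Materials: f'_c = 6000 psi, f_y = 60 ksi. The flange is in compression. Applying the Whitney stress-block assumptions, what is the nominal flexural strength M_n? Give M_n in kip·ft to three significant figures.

Tension: T = A_s f_y = 1.53 × 60 = 91.8 kips.
Try a within the flange: a = T/(0.85 f'_c b_f) = 91.8/(0.85 × 6 × 38) = 0.474 in.
Since a = 0.474 ≤ h_f = 4.1 in, the stress block lies entirely in the flange; analyse as a rectangular beam of width b_f.
M_n = T(d − a/2) = 91.8 × (21.1 − 0.237) = 1915.2 kip·in.
M_n = 1915.2/12 = 159.60 kip·ft.

M_n ≈ 160 kip·ft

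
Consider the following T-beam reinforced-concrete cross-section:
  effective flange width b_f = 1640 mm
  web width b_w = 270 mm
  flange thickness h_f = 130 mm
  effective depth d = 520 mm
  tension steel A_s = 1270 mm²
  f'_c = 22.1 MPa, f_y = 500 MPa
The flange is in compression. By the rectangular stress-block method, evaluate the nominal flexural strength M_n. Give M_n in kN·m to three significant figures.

Tension: T = A_s f_y = 1270 × 500 = 635000 N.
Try a within the flange: a = T/(0.85 f'_c b_f) = 635000/(0.85 × 22.1 × 1640) = 20.61 mm.
Since a = 20.61 ≤ h_f = 130 mm, the stress block lies entirely in the flange; analyse as a rectangular beam of width b_f.
M_n = T(d − a/2) = 635000 × (520 − 10.305) = 323.66 × 10⁶ N·mm.
M_n = 323.66 kN·m.

M_n ≈ 324 kN·m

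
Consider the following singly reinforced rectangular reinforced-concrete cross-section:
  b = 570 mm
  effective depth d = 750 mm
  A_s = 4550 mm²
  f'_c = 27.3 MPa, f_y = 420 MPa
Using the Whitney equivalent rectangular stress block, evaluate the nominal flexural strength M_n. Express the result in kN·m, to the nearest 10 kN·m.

M_n ≈ 1300 kN·m

T = A_s f_y = 4550 × 420 = 1911000 N = 1911 kN.
From C = T: a = T/(0.85 f'_c b) = 1911000/(0.85 × 27.3 × 570) = 144.48 mm.
M_n = T(d − a/2) = 1911 kN × (750 − 72.24) mm = 1295.20 kN·m.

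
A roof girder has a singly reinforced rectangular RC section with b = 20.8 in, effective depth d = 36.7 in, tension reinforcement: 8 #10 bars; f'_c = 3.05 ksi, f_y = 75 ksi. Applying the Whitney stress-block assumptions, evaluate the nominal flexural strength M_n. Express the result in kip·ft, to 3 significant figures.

M_n ≈ 1880 kip·ft

A_s = 8 × 1.27 = 10.16 in².
T = A_s f_y = 10.16 × 75 = 762 kips.
a = T/(0.85 f'_c b) = 762/(0.85 × 3.05 × 20.8) = 14.131 in.
M_n = T(d − a/2) = 762 × (36.7 − 7.0655) = 22581.5 kip·in = 22581.5/12 = 1881.79 kip·ft.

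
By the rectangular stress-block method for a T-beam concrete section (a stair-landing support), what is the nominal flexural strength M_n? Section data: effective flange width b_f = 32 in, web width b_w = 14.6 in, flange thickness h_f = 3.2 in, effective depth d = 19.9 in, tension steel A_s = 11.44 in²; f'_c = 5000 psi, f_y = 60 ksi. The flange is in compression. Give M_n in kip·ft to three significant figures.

M_n ≈ 971 kip·ft

Tension: T = A_s f_y = 11.44 × 60 = 686.4 kips.
Try a within the flange: a = T/(0.85 f'_c b_f) = 686.4/(0.85 × 5 × 32) = 5.047 in.
a = 5.047 > h_f = 3.2 in: the block extends into the web. Split into flange-overhang and web parts.
C_f = 0.85 f'_c (b_f − b_w) h_f = 0.85 × 5 × (32 − 14.6) × 3.2 = 236.6 kips.
Remaining web compression depth: a_w = (T − C_f)/(0.85 f'_c b_w) = (686.4 − 236.6)/(0.85 × 5 × 14.6) = 7.249 in.
M_n = C_f(d − h_f/2) + (T − C_f)(d − a_w/2) = 236.6 × (19.9 − 1.6) + 449.8 × (19.9 − 3.6245) = 4329.8 + 7320.7 = 11650.5 kip·in.
M_n = 11650.5/12 = 970.88 kip·ft.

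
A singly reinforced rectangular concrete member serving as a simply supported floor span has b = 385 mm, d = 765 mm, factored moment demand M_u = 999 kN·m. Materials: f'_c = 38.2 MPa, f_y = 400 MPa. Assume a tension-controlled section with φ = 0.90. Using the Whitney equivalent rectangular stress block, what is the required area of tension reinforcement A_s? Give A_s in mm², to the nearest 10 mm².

A_s ≈ 3950 mm²

M_n = M_u/φ = 999/0.90 = 1110 kN·m.
With M_n = 0.85 f'_c a b (d − a/2), solve the quadratic for a:
a = d − √(d² − 2M_n/(0.85 f'_c b)) = 765 − √(765² − 2 × 1110×10⁶/(0.85 × 38.2 × 385)) = 126.53 mm.
A_s = 0.85 f'_c a b / f_y = 0.85 × 38.2 × 126.53 × 385 / 400 = 3954.4 mm².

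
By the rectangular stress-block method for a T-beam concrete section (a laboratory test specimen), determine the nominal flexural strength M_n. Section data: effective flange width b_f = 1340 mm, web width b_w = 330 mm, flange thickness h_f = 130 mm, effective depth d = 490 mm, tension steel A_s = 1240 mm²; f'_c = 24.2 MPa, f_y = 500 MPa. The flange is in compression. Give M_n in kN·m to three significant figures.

Tension: T = A_s f_y = 1240 × 500 = 620000 N.
Try a within the flange: a = T/(0.85 f'_c b_f) = 620000/(0.85 × 24.2 × 1340) = 22.49 mm.
Since a = 22.49 ≤ h_f = 130 mm, the stress block lies entirely in the flange; analyse as a rectangular beam of width b_f.
M_n = T(d − a/2) = 620000 × (490 − 11.245) = 296.83 × 10⁶ N·mm.
M_n = 296.83 kN·m.

M_n ≈ 297 kN·m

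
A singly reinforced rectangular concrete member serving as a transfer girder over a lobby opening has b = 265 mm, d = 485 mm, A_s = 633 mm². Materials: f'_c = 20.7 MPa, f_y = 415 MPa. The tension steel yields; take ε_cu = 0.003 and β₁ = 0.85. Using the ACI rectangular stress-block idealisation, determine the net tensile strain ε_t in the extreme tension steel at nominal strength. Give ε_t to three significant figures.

a = A_s f_y/(0.85 f'_c b) = 56.34 mm.
β₁ = 0.85, so c = a/β₁ = 56.34/0.85 = 66.28 mm.
From the linear strain diagram with ε_cu = 0.003: ε_t = 0.003 (d − c)/c = 0.003 × (485 − 66.28)/66.28 = 0.0190.
Since ε_t ≥ 0.005, the section is tension-controlled.

ε_t ≈ 0.0190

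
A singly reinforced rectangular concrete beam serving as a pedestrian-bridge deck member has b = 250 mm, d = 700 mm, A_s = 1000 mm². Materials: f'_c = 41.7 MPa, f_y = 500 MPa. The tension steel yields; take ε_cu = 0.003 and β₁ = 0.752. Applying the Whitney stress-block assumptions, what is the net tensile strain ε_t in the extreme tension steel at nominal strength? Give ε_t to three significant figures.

ε_t ≈ 0.0250

a = A_s f_y/(0.85 f'_c b) = 56.43 mm.
β₁ = 0.752, so c = a/β₁ = 56.43/0.752 = 75.04 mm.
From the linear strain diagram with ε_cu = 0.003: ε_t = 0.003 (d − c)/c = 0.003 × (700 − 75.04)/75.04 = 0.0250.
Since ε_t ≥ 0.005, the section is tension-controlled.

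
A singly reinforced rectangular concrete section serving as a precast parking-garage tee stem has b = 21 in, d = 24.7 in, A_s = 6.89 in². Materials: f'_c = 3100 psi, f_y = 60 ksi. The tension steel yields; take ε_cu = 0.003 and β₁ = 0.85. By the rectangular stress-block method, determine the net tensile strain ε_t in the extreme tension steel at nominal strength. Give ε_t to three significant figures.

a = A_s f_y/(0.85 f'_c b) = 7.471 in.
β₁ = 0.85, so c = a/β₁ = 7.471/0.85 = 8.789 in.
From the linear strain diagram with ε_cu = 0.003: ε_t = 0.003 (d − c)/c = 0.003 × (24.7 − 8.789)/8.789 = 0.00543.
Since ε_t ≥ 0.005, the section is tension-controlled.

ε_t ≈ 0.00543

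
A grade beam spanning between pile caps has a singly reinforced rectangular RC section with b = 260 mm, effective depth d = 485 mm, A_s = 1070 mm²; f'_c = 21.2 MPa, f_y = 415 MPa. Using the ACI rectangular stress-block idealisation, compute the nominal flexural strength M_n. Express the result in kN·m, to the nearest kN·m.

T = A_s f_y = 1070 × 415 = 444050 N = 444.05 kN.
From C = T: a = T/(0.85 f'_c b) = 444050/(0.85 × 21.2 × 260) = 94.78 mm.
M_n = T(d − a/2) = 444.05 kN × (485 − 47.39) mm = 194.32 kN·m.

M_n ≈ 194 kN·m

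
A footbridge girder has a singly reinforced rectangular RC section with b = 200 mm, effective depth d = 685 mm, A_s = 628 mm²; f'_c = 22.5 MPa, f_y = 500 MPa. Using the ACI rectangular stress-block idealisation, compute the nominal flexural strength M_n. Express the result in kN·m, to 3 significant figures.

T = A_s f_y = 628 × 500 = 314000 N = 314 kN.
From C = T: a = T/(0.85 f'_c b) = 314000/(0.85 × 22.5 × 200) = 82.09 mm.
M_n = T(d − a/2) = 314 kN × (685 − 41.045) mm = 202.20 kN·m.

M_n ≈ 202 kN·m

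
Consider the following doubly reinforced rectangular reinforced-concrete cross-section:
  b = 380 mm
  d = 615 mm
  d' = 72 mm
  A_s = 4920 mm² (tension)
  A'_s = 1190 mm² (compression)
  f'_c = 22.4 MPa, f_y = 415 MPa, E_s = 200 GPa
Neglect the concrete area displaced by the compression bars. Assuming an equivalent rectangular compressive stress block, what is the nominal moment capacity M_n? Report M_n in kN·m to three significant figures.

Assume both tension and compression steel yield.
Net tension couple steel: A_s − A'_s = 3730 mm².
a = (A_s − A'_s) f_y / (0.85 f'_c b) = 1547950/(0.85 × 22.4 × 380) = 213.95 mm.
c = a/β₁ = 213.95/0.85 = 251.71 mm; ε'_s = 0.003(c − d')/c = 0.0021 ≥ f_y/E_s = 0.0021, so compression steel does yield.
M_n = (A_s − A'_s) f_y (d − a/2) + A'_s f_y (d − d') = [1547950 × (615 − 106.975) + 493850 × (615 − 72)] × 10⁻⁶ = 786.40 + 268.16 = 1054.56 kN·m.

M_n ≈ 1050 kN·m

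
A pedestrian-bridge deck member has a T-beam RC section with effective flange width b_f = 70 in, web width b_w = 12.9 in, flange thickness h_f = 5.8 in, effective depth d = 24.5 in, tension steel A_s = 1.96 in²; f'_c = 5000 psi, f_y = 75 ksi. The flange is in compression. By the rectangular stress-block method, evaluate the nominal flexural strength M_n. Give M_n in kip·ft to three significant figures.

M_n ≈ 297 kip·ft

Tension: T = A_s f_y = 1.96 × 75 = 147 kips.
Try a within the flange: a = T/(0.85 f'_c b_f) = 147/(0.85 × 5 × 70) = 0.494 in.
Since a = 0.494 ≤ h_f = 5.8 in, the stress block lies entirely in the flange; analyse as a rectangular beam of width b_f.
M_n = T(d − a/2) = 147 × (24.5 − 0.247) = 3565.2 kip·in.
M_n = 3565.2/12 = 297.10 kip·ft.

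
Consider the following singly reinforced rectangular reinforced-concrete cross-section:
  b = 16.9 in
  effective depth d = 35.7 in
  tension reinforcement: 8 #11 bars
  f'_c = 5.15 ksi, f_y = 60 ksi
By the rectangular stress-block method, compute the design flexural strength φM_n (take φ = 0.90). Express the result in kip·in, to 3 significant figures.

φM_n ≈ 20600 kip·in

A_s = 8 × 1.56 = 12.48 in².
T = A_s f_y = 12.48 × 60 = 748.8 kips.
a = T/(0.85 f'_c b) = 748.8/(0.85 × 5.15 × 16.9) = 10.122 in.
M_n = T(d − a/2) = 748.8 × (35.7 − 5.061) = 22942.5 kip·in.
φM_n = 0.90 × 22942.5 = 20648.3 kip·in.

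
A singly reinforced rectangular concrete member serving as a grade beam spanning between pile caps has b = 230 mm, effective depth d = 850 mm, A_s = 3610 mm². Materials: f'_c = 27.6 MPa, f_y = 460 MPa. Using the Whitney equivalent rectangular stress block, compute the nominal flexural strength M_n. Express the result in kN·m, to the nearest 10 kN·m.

M_n ≈ 1160 kN·m

T = A_s f_y = 3610 × 460 = 1660600 N = 1660.6 kN.
From C = T: a = T/(0.85 f'_c b) = 1660600/(0.85 × 27.6 × 230) = 307.76 mm.
M_n = T(d − a/2) = 1660.6 kN × (850 − 153.88) mm = 1155.98 kN·m.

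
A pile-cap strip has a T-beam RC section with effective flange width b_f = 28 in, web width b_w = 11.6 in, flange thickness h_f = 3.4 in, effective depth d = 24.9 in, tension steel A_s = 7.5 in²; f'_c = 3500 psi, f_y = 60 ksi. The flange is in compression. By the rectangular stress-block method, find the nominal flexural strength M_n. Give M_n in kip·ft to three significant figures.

M_n ≈ 813 kip·ft

Tension: T = A_s f_y = 7.5 × 60 = 450 kips.
Try a within the flange: a = T/(0.85 f'_c b_f) = 450/(0.85 × 3.5 × 28) = 5.402 in.
a = 5.402 > h_f = 3.4 in: the block extends into the web. Split into flange-overhang and web parts.
C_f = 0.85 f'_c (b_f − b_w) h_f = 0.85 × 3.5 × (28 − 11.6) × 3.4 = 165.9 kips.
Remaining web compression depth: a_w = (T − C_f)/(0.85 f'_c b_w) = (450 − 165.9)/(0.85 × 3.5 × 11.6) = 8.232 in.
M_n = C_f(d − h_f/2) + (T − C_f)(d − a_w/2) = 165.9 × (24.9 − 1.7) + 284.1 × (24.9 − 4.116) = 3848.9 + 5904.7 = 9753.6 kip·in.
M_n = 9753.6/12 = 812.80 kip·ft.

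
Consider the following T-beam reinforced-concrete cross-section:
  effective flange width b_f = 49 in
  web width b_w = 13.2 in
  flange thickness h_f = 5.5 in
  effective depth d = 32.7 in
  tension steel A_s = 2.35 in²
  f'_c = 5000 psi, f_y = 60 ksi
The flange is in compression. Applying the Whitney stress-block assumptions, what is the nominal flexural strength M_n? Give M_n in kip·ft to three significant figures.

M_n ≈ 380 kip·ft

Tension: T = A_s f_y = 2.35 × 60 = 141 kips.
Try a within the flange: a = T/(0.85 f'_c b_f) = 141/(0.85 × 5 × 49) = 0.677 in.
Since a = 0.677 ≤ h_f = 5.5 in, the stress block lies entirely in the flange; analyse as a rectangular beam of width b_f.
M_n = T(d − a/2) = 141 × (32.7 − 0.3385) = 4563.0 kip·in.
M_n = 4563.0/12 = 380.25 kip·ft.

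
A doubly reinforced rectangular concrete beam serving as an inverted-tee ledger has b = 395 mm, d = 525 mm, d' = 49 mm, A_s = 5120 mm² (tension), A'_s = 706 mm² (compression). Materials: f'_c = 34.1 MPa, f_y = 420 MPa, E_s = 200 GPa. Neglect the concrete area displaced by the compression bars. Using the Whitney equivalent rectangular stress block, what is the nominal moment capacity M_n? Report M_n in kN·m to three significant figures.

M_n ≈ 964 kN·m

Assume both tension and compression steel yield.
Net tension couple steel: A_s − A'_s = 4414 mm².
a = (A_s − A'_s) f_y / (0.85 f'_c b) = 1853880/(0.85 × 34.1 × 395) = 161.92 mm.
c = a/β₁ = 161.92/0.806 = 200.89 mm; ε'_s = 0.003(c − d')/c = 0.0023 ≥ f_y/E_s = 0.0021, so compression steel does yield.
M_n = (A_s − A'_s) f_y (d − a/2) + A'_s f_y (d − d') = [1853880 × (525 − 80.96) + 296520 × (525 − 49)] × 10⁻⁶ = 823.20 + 141.14 = 964.34 kN·m.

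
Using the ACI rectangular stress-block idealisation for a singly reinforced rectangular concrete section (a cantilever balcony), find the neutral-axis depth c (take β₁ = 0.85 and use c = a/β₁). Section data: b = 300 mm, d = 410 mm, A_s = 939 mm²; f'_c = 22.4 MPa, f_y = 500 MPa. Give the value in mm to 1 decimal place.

c ≈ 96.7 mm

T = A_s f_y = 939 × 500 = 469500 N = 469.5 kN.
Setting C = 0.85 f'_c a b equal to T: a = 469500/(0.85 × 22.4 × 300) = 82.195 mm.
With β₁ = 0.85, c = a/β₁ = 82.195/0.85 = 96.7 mm.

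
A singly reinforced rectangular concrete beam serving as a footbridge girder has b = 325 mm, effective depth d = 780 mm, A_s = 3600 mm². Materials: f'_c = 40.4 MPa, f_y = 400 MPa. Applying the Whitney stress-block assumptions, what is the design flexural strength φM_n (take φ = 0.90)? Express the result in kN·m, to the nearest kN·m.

φM_n ≈ 927 kN·m

T = A_s f_y = 3600 × 400 = 1440000 N = 1440 kN.
From C = T: a = T/(0.85 f'_c b) = 1440000/(0.85 × 40.4 × 325) = 129.03 mm.
M_n = T(d − a/2) = 1440 kN × (780 − 64.515) mm = 1030.30 kN·m.
φM_n = 0.90 × 1030.30 = 927.27 kN·m.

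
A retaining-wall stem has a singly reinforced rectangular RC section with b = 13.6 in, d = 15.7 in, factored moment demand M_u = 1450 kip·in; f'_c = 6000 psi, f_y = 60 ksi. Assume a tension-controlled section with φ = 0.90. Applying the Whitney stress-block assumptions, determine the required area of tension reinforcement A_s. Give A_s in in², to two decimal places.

A_s ≈ 1.80 in²

M_n = M_u/φ = 1450/0.90 = 1611.11 kip·in.
From M_n = 0.85 f'_c a b (d − a/2):
a = d − √(d² − 2M_n/(0.85 f'_c b)) = 15.7 − √(15.7² − 2 × 1611.11/(0.85 × 6 × 13.6)) = 1.557 in.
A_s = 0.85 f'_c a b / f_y = 0.85 × 6 × 1.557 × 13.6 / 60 = 1.800 in².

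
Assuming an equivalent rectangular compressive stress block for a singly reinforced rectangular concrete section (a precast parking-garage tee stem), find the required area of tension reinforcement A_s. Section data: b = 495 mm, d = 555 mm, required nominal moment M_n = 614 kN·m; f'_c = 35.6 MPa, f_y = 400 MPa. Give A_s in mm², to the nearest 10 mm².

With M_n = 0.85 f'_c a b (d − a/2), solve the quadratic for a:
a = d − √(d² − 2M_n/(0.85 f'_c b)) = 555 − √(555² − 2 × 614×10⁶/(0.85 × 35.6 × 495)) = 79.56 mm.
A_s = 0.85 f'_c a b / f_y = 0.85 × 35.6 × 79.56 × 495 / 400 = 2979.3 mm².

A_s ≈ 2980 mm²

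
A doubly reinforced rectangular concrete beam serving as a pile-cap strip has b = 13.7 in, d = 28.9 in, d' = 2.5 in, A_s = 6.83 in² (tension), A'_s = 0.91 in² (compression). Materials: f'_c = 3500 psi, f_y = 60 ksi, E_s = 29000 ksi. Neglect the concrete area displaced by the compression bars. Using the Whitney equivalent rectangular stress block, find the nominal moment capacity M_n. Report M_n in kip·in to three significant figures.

M_n ≈ 10200 kip·in

Assume both steels yield.
a = (A_s − A'_s) f_y/(0.85 f'_c b) = (6.83 − 0.91) × 60/(0.85 × 3.5 × 13.7) = 8.715 in.
c = a/β₁ = 8.715/0.85 = 10.253 in; ε'_s = 0.003(c − d')/c = 0.0023 ≥ ε_y = 0.0021, so the compression steel yields.
M_n = (A_s − A'_s) f_y (d − a/2) + A'_s f_y (d − d') = 355.2 × (28.9 − 4.3575) + 54.6 × (28.9 − 2.5) = 8717.5 + 1441.4 = 10158.9 kip·in.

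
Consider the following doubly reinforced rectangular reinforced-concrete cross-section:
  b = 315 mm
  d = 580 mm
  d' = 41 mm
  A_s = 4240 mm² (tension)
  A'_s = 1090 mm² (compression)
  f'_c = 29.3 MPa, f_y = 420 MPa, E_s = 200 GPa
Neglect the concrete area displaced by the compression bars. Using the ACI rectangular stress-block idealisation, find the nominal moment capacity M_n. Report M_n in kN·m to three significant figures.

Assume both tension and compression steel yield.
Net tension couple steel: A_s − A'_s = 3150 mm².
a = (A_s − A'_s) f_y / (0.85 f'_c b) = 1323000/(0.85 × 29.3 × 315) = 168.64 mm.
c = a/β₁ = 168.64/0.841 = 200.52 mm; ε'_s = 0.003(c − d')/c = 0.0024 ≥ f_y/E_s = 0.0021, so compression steel does yield.
M_n = (A_s − A'_s) f_y (d − a/2) + A'_s f_y (d − d') = [1323000 × (580 − 84.32) + 457800 × (580 − 41)] × 10⁻⁶ = 655.78 + 246.75 = 902.53 kN·m.

M_n ≈ 903 kN·m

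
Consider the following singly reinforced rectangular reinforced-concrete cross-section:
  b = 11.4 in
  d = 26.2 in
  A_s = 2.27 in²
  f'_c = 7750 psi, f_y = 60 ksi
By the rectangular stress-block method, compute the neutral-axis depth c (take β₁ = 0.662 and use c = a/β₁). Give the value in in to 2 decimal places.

T = A_s f_y = 2.27 × 60 = 136.2 kips.
a = T/(0.85 f'_c b) = 136.2/(0.85 × 7.75 × 11.4) = 1.8136 in.
With β₁ = 0.662, c = a/β₁ = 1.8136/0.662 = 2.74 in.

c ≈ 2.74 in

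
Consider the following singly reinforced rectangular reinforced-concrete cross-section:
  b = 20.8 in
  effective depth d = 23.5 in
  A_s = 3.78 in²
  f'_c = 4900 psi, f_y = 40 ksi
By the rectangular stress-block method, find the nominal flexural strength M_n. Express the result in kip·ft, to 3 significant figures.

T = A_s f_y = 3.78 × 40 = 151.2 kips.
a = T/(0.85 f'_c b) = 151.2/(0.85 × 4.9 × 20.8) = 1.745 in.
M_n = T(d − a/2) = 151.2 × (23.5 − 0.8725) = 3421.3 kip·in = 3421.3/12 = 285.11 kip·ft.

M_n ≈ 285 kip·ft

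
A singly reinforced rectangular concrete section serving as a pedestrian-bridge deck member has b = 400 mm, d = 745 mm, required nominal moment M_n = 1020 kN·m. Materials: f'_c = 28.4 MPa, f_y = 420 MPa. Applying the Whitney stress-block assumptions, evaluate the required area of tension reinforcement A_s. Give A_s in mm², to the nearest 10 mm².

A_s ≈ 3650 mm²

With M_n = 0.85 f'_c a b (d − a/2), solve the quadratic for a:
a = d − √(d² − 2M_n/(0.85 f'_c b)) = 745 − √(745² − 2 × 1020×10⁶/(0.85 × 28.4 × 400)) = 158.69 mm.
A_s = 0.85 f'_c a b / f_y = 0.85 × 28.4 × 158.69 × 400 / 420 = 3648.4 mm².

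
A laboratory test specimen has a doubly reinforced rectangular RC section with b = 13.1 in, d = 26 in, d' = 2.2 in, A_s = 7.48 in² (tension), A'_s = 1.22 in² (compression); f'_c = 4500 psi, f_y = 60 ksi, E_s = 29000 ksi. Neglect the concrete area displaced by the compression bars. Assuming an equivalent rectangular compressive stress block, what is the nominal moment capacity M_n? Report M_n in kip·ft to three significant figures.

Assume both steels yield.
a = (A_s − A'_s) f_y/(0.85 f'_c b) = (7.48 − 1.22) × 60/(0.85 × 4.5 × 13.1) = 7.496 in.
c = a/β₁ = 7.496/0.825 = 9.086 in; ε'_s = 0.003(c − d')/c = 0.0023 ≥ ε_y = 0.0021, so the compression steel yields.
M_n = (A_s − A'_s) f_y (d − a/2) + A'_s f_y (d − d') = 375.6 × (26 − 3.748) + 73.2 × (26 − 2.2) = 8357.9 + 1742.2 = 10100.1 kip·in = 10100.1/12 = 841.68 kip·ft.

M_n ≈ 842 kip·ft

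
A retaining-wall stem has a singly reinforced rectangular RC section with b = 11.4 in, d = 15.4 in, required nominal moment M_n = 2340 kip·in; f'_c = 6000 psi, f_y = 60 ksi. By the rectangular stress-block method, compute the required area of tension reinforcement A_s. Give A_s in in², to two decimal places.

A_s ≈ 2.79 in²

From M_n = 0.85 f'_c a b (d − a/2):
a = d − √(d² − 2M_n/(0.85 f'_c b)) = 15.4 − √(15.4² − 2 × 2340/(0.85 × 6 × 11.4)) = 2.883 in.
A_s = 0.85 f'_c a b / f_y = 0.85 × 6 × 2.883 × 11.4 / 60 = 2.794 in².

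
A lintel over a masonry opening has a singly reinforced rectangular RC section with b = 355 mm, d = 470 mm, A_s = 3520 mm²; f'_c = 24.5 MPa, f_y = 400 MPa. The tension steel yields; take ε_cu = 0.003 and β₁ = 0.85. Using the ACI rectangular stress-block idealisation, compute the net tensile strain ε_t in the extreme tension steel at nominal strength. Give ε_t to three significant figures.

ε_t ≈ 0.00329

a = A_s f_y/(0.85 f'_c b) = 190.45 mm.
β₁ = 0.85, so c = a/β₁ = 190.45/0.85 = 224.06 mm.
From the linear strain diagram with ε_cu = 0.003: ε_t = 0.003 (d − c)/c = 0.003 × (470 − 224.06)/224.06 = 0.00329.
ε_t < 0.004 — the section is over-reinforced for flexure under ACI limits.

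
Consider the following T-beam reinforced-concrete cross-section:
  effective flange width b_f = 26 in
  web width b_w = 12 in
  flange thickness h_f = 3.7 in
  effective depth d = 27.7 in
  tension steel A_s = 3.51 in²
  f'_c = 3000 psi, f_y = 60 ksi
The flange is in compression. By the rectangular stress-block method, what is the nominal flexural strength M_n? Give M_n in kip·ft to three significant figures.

Tension: T = A_s f_y = 3.51 × 60 = 210.6 kips.
Try a within the flange: a = T/(0.85 f'_c b_f) = 210.6/(0.85 × 3 × 26) = 3.176 in.
Since a = 3.176 ≤ h_f = 3.7 in, the stress block lies entirely in the flange; analyse as a rectangular beam of width b_f.
M_n = T(d − a/2) = 210.6 × (27.7 − 1.588) = 5499.2 kip·in.
M_n = 5499.2/12 = 458.27 kip·ft.

M_n ≈ 458 kip·ft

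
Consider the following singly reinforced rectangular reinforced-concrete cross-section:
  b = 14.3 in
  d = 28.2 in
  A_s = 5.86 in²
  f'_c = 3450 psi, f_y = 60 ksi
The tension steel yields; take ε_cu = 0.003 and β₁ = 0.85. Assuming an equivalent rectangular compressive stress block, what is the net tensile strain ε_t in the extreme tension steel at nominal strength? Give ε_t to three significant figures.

ε_t ≈ 0.00558

a = A_s f_y/(0.85 f'_c b) = 8.384 in.
β₁ = 0.85, so c = a/β₁ = 8.384/0.85 = 9.864 in.
From the linear strain diagram with ε_cu = 0.003: ε_t = 0.003 (d − c)/c = 0.003 × (28.2 − 9.864)/9.864 = 0.00558.
Since ε_t ≥ 0.005, the section is tension-controlled.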